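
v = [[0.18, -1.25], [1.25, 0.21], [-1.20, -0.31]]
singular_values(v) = [1.78, 1.26]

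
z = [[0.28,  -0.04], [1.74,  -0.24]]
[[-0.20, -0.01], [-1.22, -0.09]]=z @ [[-0.7, -0.01], [0.02, 0.29]]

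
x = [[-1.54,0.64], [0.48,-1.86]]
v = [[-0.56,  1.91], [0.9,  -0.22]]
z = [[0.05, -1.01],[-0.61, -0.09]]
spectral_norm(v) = 2.05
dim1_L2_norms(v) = [1.99, 0.93]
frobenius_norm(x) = 2.54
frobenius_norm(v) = 2.20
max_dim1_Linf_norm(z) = 1.01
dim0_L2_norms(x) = [1.61, 1.97]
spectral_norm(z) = 1.01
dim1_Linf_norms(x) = [1.54, 1.86]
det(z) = -0.62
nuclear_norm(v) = 2.83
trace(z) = -0.04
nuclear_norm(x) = 3.40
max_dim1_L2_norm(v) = 1.99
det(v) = -1.60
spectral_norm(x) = 2.28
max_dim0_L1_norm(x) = 2.5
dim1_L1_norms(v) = [2.47, 1.12]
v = z @ x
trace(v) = -0.78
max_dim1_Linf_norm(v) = 1.91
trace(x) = -3.40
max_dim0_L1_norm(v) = 2.13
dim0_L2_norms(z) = [0.61, 1.01]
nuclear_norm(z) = 1.63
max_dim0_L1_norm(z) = 1.1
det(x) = 2.56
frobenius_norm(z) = 1.18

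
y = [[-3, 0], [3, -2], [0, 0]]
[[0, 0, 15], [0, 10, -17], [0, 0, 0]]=y@ [[0, 0, -5], [0, -5, 1]]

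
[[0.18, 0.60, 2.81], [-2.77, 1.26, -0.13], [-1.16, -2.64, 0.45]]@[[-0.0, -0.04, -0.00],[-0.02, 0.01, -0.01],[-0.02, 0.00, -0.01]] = [[-0.07, -0.0, -0.03], [-0.02, 0.12, -0.01], [0.04, 0.02, 0.02]]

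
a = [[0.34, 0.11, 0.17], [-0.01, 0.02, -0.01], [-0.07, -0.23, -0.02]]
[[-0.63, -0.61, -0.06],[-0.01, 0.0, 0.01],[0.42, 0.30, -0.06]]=a @ [[-1.46, -1.07, 0.19], [-1.37, -0.91, 0.28], [0.08, -0.83, -0.94]]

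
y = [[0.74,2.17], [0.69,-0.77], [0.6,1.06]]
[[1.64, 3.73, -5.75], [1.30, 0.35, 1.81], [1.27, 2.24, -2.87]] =y @[[1.98,1.76,-0.24], [0.08,1.12,-2.57]]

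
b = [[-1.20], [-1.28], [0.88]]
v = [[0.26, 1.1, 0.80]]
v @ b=[[-1.02]]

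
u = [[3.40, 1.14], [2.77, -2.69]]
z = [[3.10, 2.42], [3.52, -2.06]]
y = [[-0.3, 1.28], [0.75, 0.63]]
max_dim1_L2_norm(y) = 1.31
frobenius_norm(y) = 1.64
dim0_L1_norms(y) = [1.05, 1.91]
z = y + u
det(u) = -12.30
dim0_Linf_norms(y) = [0.75, 1.28]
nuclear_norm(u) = 7.24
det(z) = -14.90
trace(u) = 0.71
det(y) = -1.15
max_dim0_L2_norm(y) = 1.43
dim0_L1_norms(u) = [6.17, 3.83]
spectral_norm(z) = 4.69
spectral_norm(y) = 1.43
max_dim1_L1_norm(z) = 5.58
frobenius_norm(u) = 5.27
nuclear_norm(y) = 2.23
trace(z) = 1.04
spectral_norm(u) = 4.51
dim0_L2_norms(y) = [0.81, 1.43]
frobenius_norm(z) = 5.67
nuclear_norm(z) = 7.87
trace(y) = 0.33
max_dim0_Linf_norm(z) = 3.52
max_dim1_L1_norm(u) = 5.46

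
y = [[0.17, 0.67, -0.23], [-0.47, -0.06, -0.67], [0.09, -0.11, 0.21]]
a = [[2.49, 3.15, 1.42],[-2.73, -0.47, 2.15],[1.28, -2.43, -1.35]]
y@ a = [[-1.70, 0.78, 1.99], [-1.86, 0.18, 0.11], [0.79, -0.18, -0.39]]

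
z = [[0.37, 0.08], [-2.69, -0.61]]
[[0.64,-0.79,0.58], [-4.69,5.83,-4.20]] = z @ [[1.42,-1.74,1.76], [1.42,-1.88,-0.87]]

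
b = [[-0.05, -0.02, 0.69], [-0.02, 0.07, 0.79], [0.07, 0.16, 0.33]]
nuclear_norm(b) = 1.29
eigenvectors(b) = [[0.5,-0.86,0.77],  [0.7,0.50,0.59],  [0.51,-0.06,-0.24]]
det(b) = -0.00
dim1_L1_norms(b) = [0.76, 0.88, 0.56]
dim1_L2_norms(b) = [0.69, 0.79, 0.37]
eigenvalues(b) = [0.62, 0.01, -0.28]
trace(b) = 0.35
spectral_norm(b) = 1.10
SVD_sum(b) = [[-0.01, 0.05, 0.68], [-0.02, 0.06, 0.79], [-0.01, 0.03, 0.34]] + [[-0.04, -0.07, 0.00], [0.00, 0.0, -0.0], [0.07, 0.13, -0.01]] + [[0.0,-0.00,0.0], [-0.01,0.0,-0.00], [0.0,-0.00,0.0]]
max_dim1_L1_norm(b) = 0.88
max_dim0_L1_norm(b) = 1.81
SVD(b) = [[-0.62, 0.47, 0.63], [-0.72, -0.03, -0.69], [-0.31, -0.88, 0.36]] @ diag([1.1032542643314758, 0.17480205231569057, 0.008618047379548556]) @ [[0.02, -0.08, -1.0], [-0.48, -0.87, 0.06], [0.87, -0.48, 0.06]]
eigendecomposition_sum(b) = [[0.04, 0.12, 0.41], [0.06, 0.17, 0.58], [0.04, 0.12, 0.42]] + [[0.01,-0.01,0.0], [-0.00,0.00,-0.00], [0.0,-0.00,0.0]] + [[-0.09, -0.13, 0.28], [-0.07, -0.10, 0.21], [0.03, 0.04, -0.09]]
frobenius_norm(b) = 1.12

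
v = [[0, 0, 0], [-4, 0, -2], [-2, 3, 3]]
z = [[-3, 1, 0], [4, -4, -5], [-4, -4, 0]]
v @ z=[[0, 0, 0], [20, 4, 0], [6, -26, -15]]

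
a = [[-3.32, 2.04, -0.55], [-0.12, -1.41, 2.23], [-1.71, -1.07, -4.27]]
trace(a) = -9.00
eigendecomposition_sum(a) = [[-2.18-0.00j, (0.49+0j), (-2.44+0j)], [(1.36+0j), (-0.3-0j), 1.52-0.00j], [(-2.43-0j), 0.54+0.00j, -2.72+0.00j]] + [[-0.57+0.50j, (0.78+1j), (0.94+0.11j)], [(-0.74-0.29j), -0.55+1.20j, (0.35+0.93j)], [0.36-0.51j, -0.81-0.65j, -0.77+0.09j]] + [[(-0.57-0.5j), (0.78-1j), (0.94-0.11j)],[(-0.74+0.29j), (-0.55-1.2j), (0.35-0.93j)],[(0.36+0.51j), -0.81+0.65j, (-0.77-0.09j)]]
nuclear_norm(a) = 10.76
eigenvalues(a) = [(-5.21+0j), (-1.9+1.79j), (-1.9-1.79j)]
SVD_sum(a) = [[-1.28, 0.25, -2.05], [1.04, -0.2, 1.65], [-2.32, 0.46, -3.7]] + [[-1.91, 1.96, 1.44], [-0.14, 0.14, 0.10], [1.0, -1.02, -0.75]] + [[-0.13, -0.17, 0.06],[-1.02, -1.34, 0.47],[-0.39, -0.51, 0.18]]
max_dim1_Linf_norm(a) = 4.27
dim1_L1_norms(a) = [5.91, 3.76, 7.05]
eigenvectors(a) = [[(0.62+0j), (-0.28+0.53j), -0.28-0.53j],[-0.38+0.00j, (-0.63+0j), (-0.63-0j)],[(0.69+0j), (0.12-0.48j), 0.12+0.48j]]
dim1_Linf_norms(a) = [3.32, 2.23, 4.27]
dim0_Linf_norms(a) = [3.32, 2.04, 4.27]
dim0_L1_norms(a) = [5.15, 4.52, 7.05]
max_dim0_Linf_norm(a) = 4.27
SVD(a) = [[-0.45, -0.88, 0.12], [0.36, -0.06, 0.93], [-0.81, 0.46, 0.35]] @ diag([5.387807275989372, 3.4889839301123238, 1.8874119561489338]) @ [[0.53, -0.10, 0.84], [0.62, -0.63, -0.47], [-0.58, -0.77, 0.27]]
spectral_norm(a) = 5.39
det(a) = -35.48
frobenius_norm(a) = 6.69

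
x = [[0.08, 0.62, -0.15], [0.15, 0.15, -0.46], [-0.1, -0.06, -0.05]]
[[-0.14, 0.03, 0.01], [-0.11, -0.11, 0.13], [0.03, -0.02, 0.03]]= x@[[-0.22, -0.0, -0.14], [-0.17, 0.11, -0.05], [0.12, 0.28, -0.34]]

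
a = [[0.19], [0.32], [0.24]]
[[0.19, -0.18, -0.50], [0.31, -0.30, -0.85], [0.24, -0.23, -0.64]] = a @ [[0.98, -0.95, -2.65]]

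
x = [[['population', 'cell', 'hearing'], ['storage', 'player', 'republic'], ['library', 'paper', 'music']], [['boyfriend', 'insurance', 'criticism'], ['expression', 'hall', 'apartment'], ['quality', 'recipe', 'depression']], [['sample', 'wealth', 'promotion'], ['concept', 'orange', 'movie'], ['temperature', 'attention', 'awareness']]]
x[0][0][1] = 'cell'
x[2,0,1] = 'wealth'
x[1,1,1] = 'hall'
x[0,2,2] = 'music'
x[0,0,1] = 'cell'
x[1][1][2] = 'apartment'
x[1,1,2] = 'apartment'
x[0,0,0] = 'population'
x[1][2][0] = 'quality'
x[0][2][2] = 'music'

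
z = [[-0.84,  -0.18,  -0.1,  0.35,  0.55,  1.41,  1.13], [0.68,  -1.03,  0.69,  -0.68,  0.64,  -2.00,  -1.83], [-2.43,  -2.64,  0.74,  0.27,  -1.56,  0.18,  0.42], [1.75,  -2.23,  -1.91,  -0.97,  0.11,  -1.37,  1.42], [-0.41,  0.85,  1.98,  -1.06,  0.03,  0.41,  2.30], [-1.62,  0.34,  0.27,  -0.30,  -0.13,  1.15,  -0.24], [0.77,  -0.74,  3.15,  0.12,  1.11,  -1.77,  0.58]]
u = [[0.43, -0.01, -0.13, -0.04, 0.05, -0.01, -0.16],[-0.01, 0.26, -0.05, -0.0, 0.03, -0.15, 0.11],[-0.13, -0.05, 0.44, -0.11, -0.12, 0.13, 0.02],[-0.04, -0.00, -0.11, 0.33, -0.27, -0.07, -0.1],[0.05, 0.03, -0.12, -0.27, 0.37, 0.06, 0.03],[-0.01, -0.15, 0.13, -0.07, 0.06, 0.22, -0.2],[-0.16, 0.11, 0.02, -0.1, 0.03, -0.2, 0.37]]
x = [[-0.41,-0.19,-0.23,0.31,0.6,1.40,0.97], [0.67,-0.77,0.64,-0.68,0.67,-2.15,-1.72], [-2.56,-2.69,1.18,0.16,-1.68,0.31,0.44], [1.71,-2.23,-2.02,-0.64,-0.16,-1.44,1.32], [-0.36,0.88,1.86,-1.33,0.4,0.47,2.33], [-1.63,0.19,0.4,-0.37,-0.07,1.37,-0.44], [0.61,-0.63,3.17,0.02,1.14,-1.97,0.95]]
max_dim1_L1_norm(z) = 9.76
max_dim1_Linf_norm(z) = 3.15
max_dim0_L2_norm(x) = 4.43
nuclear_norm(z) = 19.86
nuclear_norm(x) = 20.22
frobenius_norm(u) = 1.18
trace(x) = 2.08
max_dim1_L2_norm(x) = 4.28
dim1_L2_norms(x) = [1.9, 3.15, 4.28, 4.03, 3.46, 2.25, 4.11]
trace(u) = 2.42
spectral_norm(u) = 0.67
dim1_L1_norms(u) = [0.83, 0.61, 1.0, 0.92, 0.93, 0.84, 0.99]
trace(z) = -0.34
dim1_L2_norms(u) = [0.48, 0.33, 0.51, 0.46, 0.48, 0.37, 0.48]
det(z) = 13.62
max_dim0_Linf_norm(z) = 3.15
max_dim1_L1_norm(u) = 1.0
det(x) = 3.66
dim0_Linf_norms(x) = [2.56, 2.69, 3.17, 1.33, 1.68, 2.15, 2.33]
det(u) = 0.00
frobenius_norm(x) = 9.06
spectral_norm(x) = 5.02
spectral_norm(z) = 5.05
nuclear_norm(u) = 2.43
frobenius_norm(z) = 8.88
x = z + u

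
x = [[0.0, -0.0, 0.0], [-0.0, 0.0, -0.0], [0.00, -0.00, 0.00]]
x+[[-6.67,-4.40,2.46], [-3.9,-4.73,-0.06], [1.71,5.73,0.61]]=[[-6.67, -4.40, 2.46], [-3.90, -4.73, -0.06], [1.71, 5.73, 0.61]]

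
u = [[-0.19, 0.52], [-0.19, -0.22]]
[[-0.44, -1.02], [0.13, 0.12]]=u @ [[0.20, 1.16], [-0.78, -1.53]]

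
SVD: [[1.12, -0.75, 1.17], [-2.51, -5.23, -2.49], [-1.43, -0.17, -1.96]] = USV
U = [[-0.07, -0.68, 0.73], [0.96, -0.23, -0.12], [0.25, 0.70, 0.67]]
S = [6.52, 2.54, 0.23]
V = [[-0.44, -0.77, -0.46],[-0.46, 0.63, -0.62],[0.77, -0.06, -0.63]]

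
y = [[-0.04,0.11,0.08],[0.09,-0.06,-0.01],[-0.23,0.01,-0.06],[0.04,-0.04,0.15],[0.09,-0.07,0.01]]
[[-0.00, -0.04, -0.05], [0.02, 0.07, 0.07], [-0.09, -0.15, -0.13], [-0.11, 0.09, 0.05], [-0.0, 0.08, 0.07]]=y @[[0.62, 0.56, 0.53], [0.73, -0.43, -0.31], [-0.7, 0.33, 0.09]]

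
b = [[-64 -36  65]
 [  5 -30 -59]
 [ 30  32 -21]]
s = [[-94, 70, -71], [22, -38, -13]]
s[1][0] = 22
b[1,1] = -30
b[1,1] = -30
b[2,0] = 30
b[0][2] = 65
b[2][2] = -21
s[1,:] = [22, -38, -13]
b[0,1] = -36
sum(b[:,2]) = -15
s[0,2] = -71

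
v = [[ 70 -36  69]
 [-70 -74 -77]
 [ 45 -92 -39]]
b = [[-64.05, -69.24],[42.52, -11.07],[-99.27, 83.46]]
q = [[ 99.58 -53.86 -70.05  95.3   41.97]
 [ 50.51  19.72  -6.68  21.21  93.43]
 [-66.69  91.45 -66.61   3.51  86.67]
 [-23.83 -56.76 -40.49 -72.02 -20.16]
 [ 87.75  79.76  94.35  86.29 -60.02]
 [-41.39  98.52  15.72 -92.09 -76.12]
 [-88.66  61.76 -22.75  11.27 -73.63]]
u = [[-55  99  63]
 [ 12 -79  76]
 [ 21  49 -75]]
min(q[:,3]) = -92.09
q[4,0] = 87.75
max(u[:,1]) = 99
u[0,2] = 63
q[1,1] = 19.72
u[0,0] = -55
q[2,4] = 86.67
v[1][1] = -74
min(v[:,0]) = -70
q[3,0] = -23.83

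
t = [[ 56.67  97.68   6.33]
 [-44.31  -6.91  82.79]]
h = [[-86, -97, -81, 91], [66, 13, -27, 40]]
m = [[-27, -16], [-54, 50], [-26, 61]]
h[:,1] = [-97, 13]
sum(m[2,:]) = 35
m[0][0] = -27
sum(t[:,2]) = 89.12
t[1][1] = -6.91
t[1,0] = -44.31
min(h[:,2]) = -81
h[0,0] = -86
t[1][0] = -44.31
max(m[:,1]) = 61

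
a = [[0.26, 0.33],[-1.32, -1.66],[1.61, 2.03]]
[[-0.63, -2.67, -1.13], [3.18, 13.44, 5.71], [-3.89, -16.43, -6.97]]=a@[[1.09, -2.69, -1.86], [-2.78, -5.96, -1.96]]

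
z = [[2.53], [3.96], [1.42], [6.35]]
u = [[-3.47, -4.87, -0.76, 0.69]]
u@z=[[-24.76]]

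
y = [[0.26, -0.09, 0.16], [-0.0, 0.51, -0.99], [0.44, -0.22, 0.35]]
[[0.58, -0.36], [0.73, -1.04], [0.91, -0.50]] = y@[[2.70, -2.05], [0.43, -0.85], [-0.52, 0.61]]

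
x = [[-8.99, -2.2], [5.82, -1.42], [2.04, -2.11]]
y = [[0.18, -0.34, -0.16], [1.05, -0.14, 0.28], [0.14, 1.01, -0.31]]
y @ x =[[-3.92, 0.42], [-9.68, -2.70], [3.99, -1.09]]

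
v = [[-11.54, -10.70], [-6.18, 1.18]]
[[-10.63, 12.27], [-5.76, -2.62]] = v @ [[0.93,0.17], [-0.01,-1.33]]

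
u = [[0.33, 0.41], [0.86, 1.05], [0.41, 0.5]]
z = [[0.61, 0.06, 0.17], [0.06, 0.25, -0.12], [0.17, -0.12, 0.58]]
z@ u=[[0.32, 0.40], [0.19, 0.23], [0.19, 0.23]]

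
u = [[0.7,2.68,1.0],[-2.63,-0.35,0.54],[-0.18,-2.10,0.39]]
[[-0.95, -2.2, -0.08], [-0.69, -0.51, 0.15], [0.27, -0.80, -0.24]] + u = [[-0.25,0.48,0.92], [-3.32,-0.86,0.69], [0.09,-2.90,0.15]]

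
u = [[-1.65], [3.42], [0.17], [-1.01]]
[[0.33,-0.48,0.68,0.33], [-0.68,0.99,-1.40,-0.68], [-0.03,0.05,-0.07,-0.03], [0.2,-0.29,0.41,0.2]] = u@[[-0.20, 0.29, -0.41, -0.20]]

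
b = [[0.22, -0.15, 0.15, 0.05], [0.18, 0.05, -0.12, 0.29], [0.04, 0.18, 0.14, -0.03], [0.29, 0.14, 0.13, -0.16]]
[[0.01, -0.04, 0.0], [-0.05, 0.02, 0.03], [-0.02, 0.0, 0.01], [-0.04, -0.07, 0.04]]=b @ [[-0.13, -0.18, 0.11], [-0.17, 0.08, 0.08], [0.11, 0.01, -0.06], [-0.02, 0.16, -0.02]]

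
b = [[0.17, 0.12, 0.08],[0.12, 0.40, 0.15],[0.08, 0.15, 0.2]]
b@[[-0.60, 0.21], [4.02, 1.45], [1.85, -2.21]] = [[0.53, 0.03],[1.81, 0.27],[0.92, -0.21]]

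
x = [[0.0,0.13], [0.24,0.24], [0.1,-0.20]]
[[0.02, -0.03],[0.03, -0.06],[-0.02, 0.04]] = x @ [[0.00, -0.01], [0.12, -0.22]]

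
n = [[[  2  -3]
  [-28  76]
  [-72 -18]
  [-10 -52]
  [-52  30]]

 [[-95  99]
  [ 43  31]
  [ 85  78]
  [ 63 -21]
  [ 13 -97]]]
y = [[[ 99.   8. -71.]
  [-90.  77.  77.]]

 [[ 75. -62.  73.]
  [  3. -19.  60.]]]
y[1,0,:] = [75.0, -62.0, 73.0]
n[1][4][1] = -97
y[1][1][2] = 60.0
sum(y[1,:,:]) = 130.0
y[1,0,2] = 73.0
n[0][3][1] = -52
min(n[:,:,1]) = -97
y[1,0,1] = -62.0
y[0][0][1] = 8.0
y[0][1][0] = -90.0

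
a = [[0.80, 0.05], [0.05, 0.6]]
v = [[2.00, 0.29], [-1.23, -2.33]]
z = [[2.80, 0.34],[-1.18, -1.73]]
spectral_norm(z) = 3.23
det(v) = -4.30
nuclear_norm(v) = 4.43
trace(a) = 1.40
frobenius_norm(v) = 3.32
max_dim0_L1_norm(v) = 3.23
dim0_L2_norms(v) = [2.35, 2.35]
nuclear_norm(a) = 1.40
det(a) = 0.48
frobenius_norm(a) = 1.00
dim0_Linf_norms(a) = [0.8, 0.6]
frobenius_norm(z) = 3.51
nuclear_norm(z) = 4.61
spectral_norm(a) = 0.81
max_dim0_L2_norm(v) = 2.35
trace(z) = 1.07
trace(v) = -0.33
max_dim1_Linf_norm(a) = 0.8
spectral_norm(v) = 2.99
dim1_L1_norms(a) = [0.85, 0.65]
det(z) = -4.44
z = a + v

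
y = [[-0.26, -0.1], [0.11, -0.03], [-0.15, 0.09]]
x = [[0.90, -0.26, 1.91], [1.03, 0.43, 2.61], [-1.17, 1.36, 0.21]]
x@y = [[-0.55, 0.09], [-0.61, 0.12], [0.42, 0.1]]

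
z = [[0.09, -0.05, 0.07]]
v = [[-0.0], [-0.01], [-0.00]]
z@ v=[[0.0]]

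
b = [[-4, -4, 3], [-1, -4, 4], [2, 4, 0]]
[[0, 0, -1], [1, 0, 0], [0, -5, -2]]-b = [[4, 4, -4], [2, 4, -4], [-2, -9, -2]]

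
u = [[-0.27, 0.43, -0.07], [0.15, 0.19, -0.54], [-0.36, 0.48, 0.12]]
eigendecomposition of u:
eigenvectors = [[-0.80+0.00j, (0.42-0.33j), (0.42+0.33j)], [(-0.41+0j), 0.63+0.00j, 0.63-0.00j], [(-0.43+0j), (0.27-0.49j), (0.27+0.49j)]]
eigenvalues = [(-0.08+0j), (0.06+0.34j), (0.06-0.34j)]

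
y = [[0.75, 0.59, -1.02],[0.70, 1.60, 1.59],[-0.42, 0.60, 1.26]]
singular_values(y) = [2.67, 1.56, 0.3]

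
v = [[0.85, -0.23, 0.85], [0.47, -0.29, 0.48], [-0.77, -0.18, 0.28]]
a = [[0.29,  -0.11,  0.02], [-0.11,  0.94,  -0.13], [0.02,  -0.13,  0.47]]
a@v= [[0.18,-0.04,0.20], [0.45,-0.22,0.32], [-0.41,-0.05,0.09]]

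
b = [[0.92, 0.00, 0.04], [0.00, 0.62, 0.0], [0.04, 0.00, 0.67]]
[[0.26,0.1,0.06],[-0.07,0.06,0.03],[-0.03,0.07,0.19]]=b @ [[0.28,  0.10,  0.05], [-0.11,  0.10,  0.05], [-0.06,  0.1,  0.28]]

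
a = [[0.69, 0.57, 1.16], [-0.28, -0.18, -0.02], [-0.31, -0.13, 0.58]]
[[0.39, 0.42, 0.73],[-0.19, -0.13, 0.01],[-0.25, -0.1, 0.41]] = a @[[0.65, 0.04, -0.07],[0.04, 0.68, -0.00],[-0.07, -0.00, 0.67]]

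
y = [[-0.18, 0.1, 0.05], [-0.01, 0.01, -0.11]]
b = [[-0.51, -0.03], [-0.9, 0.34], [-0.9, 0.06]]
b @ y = [[0.09, -0.05, -0.02], [0.16, -0.09, -0.08], [0.16, -0.09, -0.05]]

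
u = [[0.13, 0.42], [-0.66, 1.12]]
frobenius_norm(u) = 1.37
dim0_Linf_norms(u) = [0.66, 1.12]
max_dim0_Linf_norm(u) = 1.12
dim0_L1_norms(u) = [0.79, 1.54]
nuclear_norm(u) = 1.65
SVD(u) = [[0.24, 0.97],[0.97, -0.24]] @ diag([1.3353069331428529, 0.3166313223618742]) @ [[-0.46, 0.89],[0.89, 0.46]]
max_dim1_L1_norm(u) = 1.78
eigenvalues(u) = [(0.62+0.18j), (0.62-0.18j)]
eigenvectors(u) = [[-0.59+0.21j, -0.59-0.21j],[(-0.78+0j), (-0.78-0j)]]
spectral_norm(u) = 1.34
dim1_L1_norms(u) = [0.55, 1.78]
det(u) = 0.42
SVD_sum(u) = [[-0.14, 0.28], [-0.59, 1.15]] + [[0.27,  0.14], [-0.07,  -0.03]]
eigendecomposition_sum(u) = [[0.06+0.95j, (0.21-0.73j)], [(-0.33+1.15j), (0.56-0.77j)]] + [[(0.07-0.95j), 0.21+0.73j], [(-0.33-1.15j), (0.56+0.77j)]]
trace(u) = 1.25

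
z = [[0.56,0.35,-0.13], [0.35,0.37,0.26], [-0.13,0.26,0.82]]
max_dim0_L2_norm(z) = 0.87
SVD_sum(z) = [[0.02, 0.07, 0.12], [0.07, 0.22, 0.39], [0.12, 0.39, 0.7]] + [[0.54, 0.28, -0.25], [0.28, 0.15, -0.13], [-0.25, -0.13, 0.12]] + [[0.0, -0.0, 0.0], [-0.0, 0.00, -0.00], [0.0, -0.00, 0.00]]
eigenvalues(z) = [0.0, 0.8, 0.94]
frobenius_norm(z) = 1.24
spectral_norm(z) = 0.94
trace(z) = 1.75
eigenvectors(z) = [[-0.56, 0.82, 0.15], [0.76, 0.43, 0.48], [-0.33, -0.38, 0.86]]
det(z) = 0.00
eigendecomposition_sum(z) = [[0.0,-0.0,0.0], [-0.00,0.0,-0.0], [0.0,-0.00,0.00]] + [[0.54,0.28,-0.25], [0.28,0.15,-0.13], [-0.25,-0.13,0.12]] + [[0.02, 0.07, 0.12],[0.07, 0.22, 0.39],[0.12, 0.39, 0.70]]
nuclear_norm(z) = 1.75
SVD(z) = [[-0.15, 0.82, 0.56], [-0.48, 0.43, -0.76], [-0.86, -0.38, 0.33]] @ diag([0.94291183659638, 0.8048679014866111, 0.002220261917008759]) @ [[-0.15, -0.48, -0.86], [0.82, 0.43, -0.38], [0.56, -0.76, 0.33]]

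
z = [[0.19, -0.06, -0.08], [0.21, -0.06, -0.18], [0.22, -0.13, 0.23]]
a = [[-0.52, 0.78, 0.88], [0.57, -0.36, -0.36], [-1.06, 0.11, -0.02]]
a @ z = [[0.26,-0.13,0.1], [-0.05,0.03,-0.06], [-0.18,0.06,0.06]]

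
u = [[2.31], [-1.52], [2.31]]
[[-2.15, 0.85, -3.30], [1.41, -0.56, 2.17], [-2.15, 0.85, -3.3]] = u @[[-0.93, 0.37, -1.43]]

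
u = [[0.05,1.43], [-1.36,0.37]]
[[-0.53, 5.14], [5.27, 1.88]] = u@[[-3.94, -0.4], [-0.23, 3.61]]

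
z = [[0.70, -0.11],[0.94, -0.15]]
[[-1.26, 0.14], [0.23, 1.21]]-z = [[-1.96, 0.25], [-0.71, 1.36]]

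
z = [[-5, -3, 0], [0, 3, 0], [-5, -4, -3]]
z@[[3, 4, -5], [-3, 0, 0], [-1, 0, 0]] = [[-6, -20, 25], [-9, 0, 0], [0, -20, 25]]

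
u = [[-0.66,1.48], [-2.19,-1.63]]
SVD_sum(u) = [[0.38, 0.36], [-1.99, -1.85]] + [[-1.04, 1.12],[-0.2, 0.22]]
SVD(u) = [[0.19, -0.98], [-0.98, -0.19]] @ diag([2.763967022575879, 1.5618854945587488]) @ [[0.73, 0.68], [0.68, -0.73]]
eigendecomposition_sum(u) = [[(-0.33+1.03j), (0.74+0.49j)],  [(-1.1-0.72j), -0.82+0.71j]] + [[-0.33-1.03j, 0.74-0.49j], [(-1.09+0.72j), (-0.82-0.71j)]]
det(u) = 4.32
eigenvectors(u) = [[-0.17-0.61j,(-0.17+0.61j)], [0.77+0.00j,0.77-0.00j]]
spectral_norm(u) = 2.76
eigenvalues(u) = [(-1.14+1.73j), (-1.14-1.73j)]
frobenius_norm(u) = 3.17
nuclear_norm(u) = 4.33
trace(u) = -2.29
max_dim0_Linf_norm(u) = 2.19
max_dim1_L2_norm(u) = 2.73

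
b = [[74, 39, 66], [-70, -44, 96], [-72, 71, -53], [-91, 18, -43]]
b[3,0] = -91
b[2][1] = 71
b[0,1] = 39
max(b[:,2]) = 96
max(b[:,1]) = 71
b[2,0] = -72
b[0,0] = 74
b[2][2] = -53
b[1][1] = -44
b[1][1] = -44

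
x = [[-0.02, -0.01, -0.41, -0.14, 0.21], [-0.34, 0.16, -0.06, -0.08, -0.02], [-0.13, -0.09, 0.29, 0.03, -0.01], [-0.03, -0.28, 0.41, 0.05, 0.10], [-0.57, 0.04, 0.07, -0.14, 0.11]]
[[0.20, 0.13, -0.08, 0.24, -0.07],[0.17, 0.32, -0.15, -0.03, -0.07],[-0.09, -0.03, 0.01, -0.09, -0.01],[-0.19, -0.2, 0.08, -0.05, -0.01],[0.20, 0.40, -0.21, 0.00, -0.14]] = x@[[-0.32, -0.87, 0.46, 0.06, 0.33],[0.05, 0.36, 0.04, -0.83, 0.38],[-0.39, -0.43, 0.26, -0.43, 0.23],[-0.39, 0.67, -0.17, -1.08, 0.02],[-0.1, 0.14, 0.04, -0.46, 0.16]]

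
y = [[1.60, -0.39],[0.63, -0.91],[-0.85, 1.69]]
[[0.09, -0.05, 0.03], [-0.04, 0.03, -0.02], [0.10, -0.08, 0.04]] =y @ [[0.08,-0.05,0.03], [0.1,-0.07,0.04]]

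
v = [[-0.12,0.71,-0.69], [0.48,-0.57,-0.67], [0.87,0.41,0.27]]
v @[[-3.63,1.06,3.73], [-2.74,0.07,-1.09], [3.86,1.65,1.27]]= [[-4.17, -1.22, -2.10],  [-2.77, -0.64, 1.56],  [-3.24, 1.4, 3.14]]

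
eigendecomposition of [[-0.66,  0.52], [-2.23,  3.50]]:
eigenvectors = [[-0.87, -0.13], [-0.50, -0.99]]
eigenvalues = [-0.36, 3.2]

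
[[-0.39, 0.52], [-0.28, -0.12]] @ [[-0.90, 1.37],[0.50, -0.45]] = [[0.61, -0.77],  [0.19, -0.33]]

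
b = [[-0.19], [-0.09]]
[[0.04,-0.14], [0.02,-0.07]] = b @ [[-0.23, 0.73]]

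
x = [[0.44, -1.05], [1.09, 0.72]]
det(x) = 1.46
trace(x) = 1.16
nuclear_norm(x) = 2.43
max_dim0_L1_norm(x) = 1.77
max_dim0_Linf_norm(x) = 1.09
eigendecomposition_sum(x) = [[(0.22+0.57j), -0.53+0.29j], [(0.54-0.3j), 0.36+0.49j]] + [[(0.22-0.57j), -0.53-0.29j], [(0.55+0.3j), 0.36-0.49j]]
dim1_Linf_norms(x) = [1.05, 1.09]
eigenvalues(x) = [(0.58+1.06j), (0.58-1.06j)]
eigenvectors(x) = [[0.09-0.69j, 0.09+0.69j], [-0.71+0.00j, -0.71-0.00j]]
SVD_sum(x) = [[-0.35, -0.50], [0.69, 1.0]] + [[0.79, -0.55], [0.40, -0.28]]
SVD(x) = [[-0.45, 0.89],[0.89, 0.45]] @ diag([1.358508041728528, 1.075665329253909]) @ [[0.57, 0.82], [0.82, -0.57]]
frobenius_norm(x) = 1.73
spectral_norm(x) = 1.36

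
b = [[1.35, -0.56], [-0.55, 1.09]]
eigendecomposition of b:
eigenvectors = [[0.79, 0.62], [-0.62, 0.78]]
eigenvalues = [1.79, 0.65]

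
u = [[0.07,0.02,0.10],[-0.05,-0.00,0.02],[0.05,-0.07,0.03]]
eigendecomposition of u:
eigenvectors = [[-0.81+0.00j, (0.2-0.51j), (0.2+0.51j)],  [0.22+0.00j, 0.62+0.00j, 0.62-0.00j],  [(-0.55+0j), 0.00+0.56j, 0.00-0.56j]]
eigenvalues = [(0.13+0j), (-0.02+0.06j), (-0.02-0.06j)]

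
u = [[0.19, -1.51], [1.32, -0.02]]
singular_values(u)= [1.56, 1.28]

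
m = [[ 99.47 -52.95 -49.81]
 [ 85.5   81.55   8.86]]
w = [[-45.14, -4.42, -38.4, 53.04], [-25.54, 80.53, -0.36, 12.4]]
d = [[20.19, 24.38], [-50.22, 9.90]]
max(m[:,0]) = 99.47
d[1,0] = -50.22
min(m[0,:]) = -52.95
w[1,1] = 80.53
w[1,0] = -25.54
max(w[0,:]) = 53.04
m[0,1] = -52.95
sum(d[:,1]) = 34.28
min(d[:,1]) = 9.9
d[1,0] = -50.22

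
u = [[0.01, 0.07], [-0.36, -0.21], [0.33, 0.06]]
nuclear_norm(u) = 0.64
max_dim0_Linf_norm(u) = 0.36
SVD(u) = [[-0.07,0.56], [0.78,-0.49], [-0.62,-0.68]] @ diag([0.5285185508407084, 0.10894099970735283]) @ [[-0.92, -0.39], [-0.39, 0.92]]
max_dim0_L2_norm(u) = 0.49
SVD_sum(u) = [[0.03, 0.01], [-0.38, -0.16], [0.30, 0.13]] + [[-0.02,  0.06], [0.02,  -0.05], [0.03,  -0.07]]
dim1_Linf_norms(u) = [0.07, 0.36, 0.33]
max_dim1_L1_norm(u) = 0.57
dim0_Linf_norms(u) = [0.36, 0.21]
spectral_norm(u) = 0.53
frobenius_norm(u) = 0.54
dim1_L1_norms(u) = [0.08, 0.57, 0.39]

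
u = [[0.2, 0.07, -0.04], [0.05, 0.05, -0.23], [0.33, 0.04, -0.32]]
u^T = [[0.20, 0.05, 0.33],[0.07, 0.05, 0.04],[-0.04, -0.23, -0.32]]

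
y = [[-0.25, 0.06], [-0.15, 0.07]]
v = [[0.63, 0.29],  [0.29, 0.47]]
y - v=[[-0.88,  -0.23],[-0.44,  -0.4]]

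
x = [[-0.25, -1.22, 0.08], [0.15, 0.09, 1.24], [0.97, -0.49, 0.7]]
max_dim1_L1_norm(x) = 2.16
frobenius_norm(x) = 2.19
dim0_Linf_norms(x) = [0.97, 1.22, 1.24]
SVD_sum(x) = [[0.18,  -0.15,  0.32],[0.47,  -0.38,  0.84],[0.54,  -0.44,  0.96]] + [[-0.23,-1.08,-0.36], [0.1,0.46,0.15], [-0.01,-0.04,-0.01]] + [[-0.2, 0.01, 0.11], [-0.42, 0.01, 0.24], [0.44, -0.01, -0.25]]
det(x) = -1.52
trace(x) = 0.54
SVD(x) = [[0.24,-0.92,-0.31], [0.64,0.39,-0.66], [0.73,-0.04,0.68]] @ diag([1.6301607732039467, 1.2623981464229939, 0.738530143876944]) @ [[0.46, -0.37, 0.81],[0.2, 0.93, 0.31],[0.87, -0.02, -0.5]]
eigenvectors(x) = [[(-0.83+0j), (-0.17-0.46j), (-0.17+0.46j)], [-0.39+0.00j, (-0.34+0.52j), -0.34-0.52j], [(0.4+0j), (-0.62+0j), -0.62-0.00j]]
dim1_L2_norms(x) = [1.25, 1.25, 1.29]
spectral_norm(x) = 1.63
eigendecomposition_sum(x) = [[(-0.48+0j), -0.43+0.00j, 0.37-0.00j], [-0.22+0.00j, (-0.2+0j), (0.17-0j)], [(0.23-0j), 0.20-0.00j, -0.18+0.00j]] + [[(0.12+0.27j),(-0.39-0.15j),(-0.14+0.42j)], [0.19-0.32j,0.15+0.51j,0.53-0.17j], [(0.37-0.02j),(-0.35+0.4j),0.44+0.35j]] + [[(0.12-0.27j),  (-0.39+0.15j),  -0.14-0.42j], [(0.19+0.32j),  0.15-0.51j,  (0.53+0.17j)], [(0.37+0.02j),  (-0.35-0.4j),  (0.44-0.35j)]]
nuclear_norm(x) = 3.63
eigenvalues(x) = [(-0.86+0j), (0.7+1.13j), (0.7-1.13j)]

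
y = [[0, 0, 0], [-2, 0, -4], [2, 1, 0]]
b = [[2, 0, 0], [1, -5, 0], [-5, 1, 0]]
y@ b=[[0, 0, 0], [16, -4, 0], [5, -5, 0]]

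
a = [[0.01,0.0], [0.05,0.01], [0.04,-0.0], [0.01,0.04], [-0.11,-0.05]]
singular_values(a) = [0.14, 0.04]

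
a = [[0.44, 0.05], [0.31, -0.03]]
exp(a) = [[1.56, 0.06], [0.39, 0.98]]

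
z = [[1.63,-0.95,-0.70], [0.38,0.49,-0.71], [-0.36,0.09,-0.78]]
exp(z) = [[4.69,-2.83,-0.7],[1.33,1.09,-0.83],[-0.63,0.37,0.53]]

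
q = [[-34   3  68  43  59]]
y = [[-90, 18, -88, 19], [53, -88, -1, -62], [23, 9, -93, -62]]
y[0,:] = [-90, 18, -88, 19]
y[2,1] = 9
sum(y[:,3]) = -105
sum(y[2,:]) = -123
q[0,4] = 59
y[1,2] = -1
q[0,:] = [-34, 3, 68, 43, 59]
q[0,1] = 3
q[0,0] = -34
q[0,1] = 3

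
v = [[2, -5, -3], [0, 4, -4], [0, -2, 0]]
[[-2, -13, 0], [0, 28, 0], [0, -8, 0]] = v @ [[-1, -1, 0], [0, 4, 0], [0, -3, 0]]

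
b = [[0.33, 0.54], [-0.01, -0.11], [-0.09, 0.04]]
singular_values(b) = [0.64, 0.11]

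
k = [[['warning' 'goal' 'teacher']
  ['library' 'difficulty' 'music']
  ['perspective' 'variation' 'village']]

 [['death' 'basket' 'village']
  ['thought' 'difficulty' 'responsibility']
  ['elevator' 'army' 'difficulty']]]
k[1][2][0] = 'elevator'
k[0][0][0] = 'warning'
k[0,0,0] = 'warning'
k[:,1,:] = [['library', 'difficulty', 'music'], ['thought', 'difficulty', 'responsibility']]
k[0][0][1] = 'goal'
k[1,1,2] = 'responsibility'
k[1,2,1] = 'army'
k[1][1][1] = 'difficulty'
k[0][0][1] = 'goal'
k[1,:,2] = ['village', 'responsibility', 'difficulty']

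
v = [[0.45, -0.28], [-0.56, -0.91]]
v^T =[[0.45, -0.56], [-0.28, -0.91]]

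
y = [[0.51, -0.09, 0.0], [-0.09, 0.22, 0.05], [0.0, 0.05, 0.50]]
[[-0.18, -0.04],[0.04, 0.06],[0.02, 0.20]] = y@[[-0.34, -0.06], [0.02, 0.14], [0.04, 0.38]]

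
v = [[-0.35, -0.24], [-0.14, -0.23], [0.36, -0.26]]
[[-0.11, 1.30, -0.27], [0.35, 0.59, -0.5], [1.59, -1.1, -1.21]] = v @ [[2.31, -3.39, -1.25],[-2.93, -0.48, 2.94]]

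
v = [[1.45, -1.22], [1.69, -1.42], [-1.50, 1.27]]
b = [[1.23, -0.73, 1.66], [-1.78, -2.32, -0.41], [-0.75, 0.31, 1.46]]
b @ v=[[-1.94,1.64], [-5.89,4.95], [-2.75,2.33]]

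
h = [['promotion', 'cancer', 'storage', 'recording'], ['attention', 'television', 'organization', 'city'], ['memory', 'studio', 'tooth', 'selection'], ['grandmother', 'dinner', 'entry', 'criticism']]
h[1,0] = 'attention'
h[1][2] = 'organization'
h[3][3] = 'criticism'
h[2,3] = 'selection'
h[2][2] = 'tooth'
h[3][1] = 'dinner'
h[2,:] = ['memory', 'studio', 'tooth', 'selection']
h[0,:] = ['promotion', 'cancer', 'storage', 'recording']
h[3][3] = 'criticism'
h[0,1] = 'cancer'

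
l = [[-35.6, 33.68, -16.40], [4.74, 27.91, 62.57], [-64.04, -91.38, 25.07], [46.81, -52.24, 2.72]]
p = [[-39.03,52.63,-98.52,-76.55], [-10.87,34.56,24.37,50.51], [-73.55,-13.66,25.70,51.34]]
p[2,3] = 51.34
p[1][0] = -10.87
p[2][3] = 51.34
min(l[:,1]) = -91.38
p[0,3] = -76.55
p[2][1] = -13.66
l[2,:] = [-64.04, -91.38, 25.07]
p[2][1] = -13.66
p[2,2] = 25.7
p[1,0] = -10.87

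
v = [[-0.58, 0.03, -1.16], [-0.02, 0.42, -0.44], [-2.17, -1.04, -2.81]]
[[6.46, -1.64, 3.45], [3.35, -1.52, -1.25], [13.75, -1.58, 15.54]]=v @ [[-2.5,  0.27,  -0.97], [3.42,  -2.34,  -5.79], [-4.23,  1.22,  -2.64]]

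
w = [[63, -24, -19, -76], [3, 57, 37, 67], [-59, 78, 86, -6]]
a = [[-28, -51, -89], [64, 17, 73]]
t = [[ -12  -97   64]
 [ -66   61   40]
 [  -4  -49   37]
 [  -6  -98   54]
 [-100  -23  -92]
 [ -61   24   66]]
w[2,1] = 78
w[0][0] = 63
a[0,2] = -89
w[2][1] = 78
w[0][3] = -76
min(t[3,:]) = -98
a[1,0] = 64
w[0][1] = -24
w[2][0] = -59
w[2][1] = 78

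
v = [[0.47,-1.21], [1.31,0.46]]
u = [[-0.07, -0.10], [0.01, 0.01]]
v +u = [[0.4, -1.31], [1.32, 0.47]]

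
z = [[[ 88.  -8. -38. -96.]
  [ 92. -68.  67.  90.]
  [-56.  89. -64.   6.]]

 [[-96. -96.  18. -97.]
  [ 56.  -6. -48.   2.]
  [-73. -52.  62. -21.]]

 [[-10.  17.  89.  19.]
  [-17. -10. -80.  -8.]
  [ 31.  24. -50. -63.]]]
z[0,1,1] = -68.0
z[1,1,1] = -6.0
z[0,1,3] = 90.0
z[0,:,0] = [88.0, 92.0, -56.0]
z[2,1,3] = -8.0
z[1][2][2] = 62.0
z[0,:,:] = [[88.0, -8.0, -38.0, -96.0], [92.0, -68.0, 67.0, 90.0], [-56.0, 89.0, -64.0, 6.0]]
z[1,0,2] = 18.0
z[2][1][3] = -8.0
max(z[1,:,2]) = 62.0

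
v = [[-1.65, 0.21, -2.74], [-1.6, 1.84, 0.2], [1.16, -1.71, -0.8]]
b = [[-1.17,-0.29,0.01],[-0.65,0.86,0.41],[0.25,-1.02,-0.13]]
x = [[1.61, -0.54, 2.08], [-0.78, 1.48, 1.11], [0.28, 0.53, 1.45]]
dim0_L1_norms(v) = [4.41, 3.76, 3.74]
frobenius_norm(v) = 4.60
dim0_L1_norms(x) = [2.67, 2.55, 4.64]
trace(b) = -0.44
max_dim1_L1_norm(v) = 4.6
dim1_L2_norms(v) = [3.21, 2.45, 2.22]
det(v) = -0.00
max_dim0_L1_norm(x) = 4.64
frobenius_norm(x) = 3.70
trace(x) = 4.54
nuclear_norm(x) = 5.16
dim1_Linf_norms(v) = [2.74, 1.84, 1.71]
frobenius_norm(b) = 1.98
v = b @ x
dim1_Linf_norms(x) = [2.08, 1.48, 1.45]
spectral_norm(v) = 3.53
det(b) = -0.36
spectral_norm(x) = 3.02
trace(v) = -0.61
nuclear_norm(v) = 6.48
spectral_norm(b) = 1.57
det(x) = 0.01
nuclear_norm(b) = 2.95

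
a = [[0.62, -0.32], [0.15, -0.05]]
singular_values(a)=[0.72, 0.02]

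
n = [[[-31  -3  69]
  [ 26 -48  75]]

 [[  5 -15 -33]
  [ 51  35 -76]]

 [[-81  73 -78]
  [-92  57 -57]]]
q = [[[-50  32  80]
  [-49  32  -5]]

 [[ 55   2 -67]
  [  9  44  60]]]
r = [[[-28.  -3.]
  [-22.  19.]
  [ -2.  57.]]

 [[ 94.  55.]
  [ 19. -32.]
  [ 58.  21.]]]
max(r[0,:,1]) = 57.0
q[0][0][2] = 80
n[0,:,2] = [69, 75]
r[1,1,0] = 19.0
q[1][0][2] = -67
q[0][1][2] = -5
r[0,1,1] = 19.0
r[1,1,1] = -32.0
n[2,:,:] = [[-81, 73, -78], [-92, 57, -57]]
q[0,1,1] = 32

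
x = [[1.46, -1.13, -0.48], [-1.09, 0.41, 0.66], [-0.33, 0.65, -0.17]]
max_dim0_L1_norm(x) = 2.88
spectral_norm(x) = 2.36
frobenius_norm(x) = 2.45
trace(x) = 1.70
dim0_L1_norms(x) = [2.88, 2.19, 1.31]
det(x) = 0.00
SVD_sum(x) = [[1.49,-1.04,-0.57], [-1.0,0.70,0.38], [-0.44,0.31,0.17]] + [[-0.03,-0.09,0.09], [-0.09,-0.29,0.28], [0.11,0.34,-0.34]] + [[-0.00, -0.0, -0.00], [-0.00, -0.00, -0.00], [-0.00, -0.00, -0.00]]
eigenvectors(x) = [[-0.81, 0.58, -0.17], [0.54, 0.47, -0.64], [0.24, 0.67, 0.75]]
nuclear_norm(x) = 3.02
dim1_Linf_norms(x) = [1.46, 1.09, 0.65]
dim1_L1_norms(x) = [3.07, 2.16, 1.15]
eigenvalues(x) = [2.35, -0.0, -0.65]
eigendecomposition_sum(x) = [[1.49, -1.05, -0.56], [-0.99, 0.70, 0.37], [-0.45, 0.32, 0.17]] + [[-0.0, -0.0, -0.00], [-0.00, -0.00, -0.00], [-0.00, -0.00, -0.00]] + [[-0.03, -0.08, 0.08], [-0.1, -0.29, 0.29], [0.12, 0.33, -0.34]]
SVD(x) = [[-0.81, -0.20, 0.56], [0.54, -0.63, 0.56], [0.24, 0.75, 0.61]] @ diag([2.358341749393673, 0.6551499804661074, 0.0016419994053203095]) @ [[-0.78,0.55,0.30], [0.22,0.69,-0.68], [-0.58,-0.47,-0.67]]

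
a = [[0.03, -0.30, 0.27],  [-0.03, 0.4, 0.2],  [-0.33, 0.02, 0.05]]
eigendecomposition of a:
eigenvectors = [[0.70+0.00j, 0.70-0.00j, 0.38+0.00j], [0.16-0.19j, 0.16+0.19j, (-0.87+0j)], [0.09+0.66j, 0.09-0.66j, -0.32+0.00j]]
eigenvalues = [(-0+0.34j), (-0-0.34j), (0.49+0j)]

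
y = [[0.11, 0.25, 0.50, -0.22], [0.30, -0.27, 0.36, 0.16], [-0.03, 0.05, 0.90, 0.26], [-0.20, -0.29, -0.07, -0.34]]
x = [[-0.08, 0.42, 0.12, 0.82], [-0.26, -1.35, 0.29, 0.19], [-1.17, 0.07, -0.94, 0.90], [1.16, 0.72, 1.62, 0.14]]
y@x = [[-0.91, -0.41, -0.74, 0.56], [-0.19, 0.63, -0.12, 0.54], [-0.76, 0.17, -0.41, 0.83], [-0.22, 0.06, -0.59, -0.33]]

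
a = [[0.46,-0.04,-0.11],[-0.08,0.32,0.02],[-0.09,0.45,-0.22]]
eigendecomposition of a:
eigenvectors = [[0.86, -0.48, 0.15], [-0.38, -0.69, -0.01], [-0.33, -0.54, 0.99]]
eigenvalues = [0.52, 0.28, -0.24]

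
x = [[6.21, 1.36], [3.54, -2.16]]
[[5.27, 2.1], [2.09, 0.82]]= x @ [[0.78, 0.31], [0.31, 0.13]]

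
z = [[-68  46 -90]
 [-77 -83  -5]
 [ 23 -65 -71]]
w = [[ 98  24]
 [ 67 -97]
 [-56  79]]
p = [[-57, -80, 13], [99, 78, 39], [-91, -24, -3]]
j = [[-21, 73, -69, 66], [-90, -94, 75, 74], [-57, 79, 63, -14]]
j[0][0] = -21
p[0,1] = -80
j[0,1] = 73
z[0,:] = [-68, 46, -90]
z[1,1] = -83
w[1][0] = 67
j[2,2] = 63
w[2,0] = -56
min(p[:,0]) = -91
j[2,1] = 79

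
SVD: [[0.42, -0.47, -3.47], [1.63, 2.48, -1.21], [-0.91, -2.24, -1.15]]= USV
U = [[0.89, 0.14, 0.43], [0.38, -0.74, -0.55], [0.24, 0.66, -0.71]]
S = [3.91, 3.82, 0.07]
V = [[0.20, -0.00, -0.98], [-0.46, -0.88, -0.09], [-0.87, 0.47, -0.18]]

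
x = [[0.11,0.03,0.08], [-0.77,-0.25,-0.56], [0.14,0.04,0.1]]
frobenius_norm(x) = 1.01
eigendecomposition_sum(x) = [[0.04,  0.02,  0.03], [-0.47,  -0.19,  -0.35], [0.06,  0.03,  0.05]] + [[0.07, 0.01, 0.05], [-0.30, -0.06, -0.21], [0.08, 0.01, 0.05]] + [[-0.00, 0.0, 0.0], [-0.00, 0.0, 0.00], [0.0, -0.0, -0.0]]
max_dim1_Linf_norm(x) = 0.77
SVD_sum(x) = [[0.11,0.04,0.08],[-0.77,-0.25,-0.56],[0.14,0.04,0.10]] + [[0.00,  -0.01,  0.0],  [0.00,  -0.00,  0.0],  [0.00,  -0.00,  0.0]] + [[-0.00, -0.0, 0.0], [0.0, 0.0, -0.00], [0.00, 0.0, -0.0]]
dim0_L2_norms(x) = [0.79, 0.25, 0.57]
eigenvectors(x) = [[0.09,-0.21,-0.56], [-0.99,0.95,-0.11], [0.13,-0.24,0.82]]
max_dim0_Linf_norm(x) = 0.77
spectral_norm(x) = 1.01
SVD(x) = [[-0.14, -0.72, -0.68],[0.97, -0.22, 0.03],[-0.17, -0.66, 0.73]] @ diag([1.0097252077335883, 0.007337501256103198, 0.0010797882564288956]) @ [[-0.78,-0.25,-0.57],[-0.28,0.96,-0.04],[0.56,0.13,-0.82]]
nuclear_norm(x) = 1.02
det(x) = 0.00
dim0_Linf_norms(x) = [0.77, 0.25, 0.56]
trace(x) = -0.04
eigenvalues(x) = [-0.11, 0.07, -0.0]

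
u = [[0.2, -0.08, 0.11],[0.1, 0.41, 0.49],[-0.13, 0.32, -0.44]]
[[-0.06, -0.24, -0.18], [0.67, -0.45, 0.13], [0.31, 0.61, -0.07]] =u@[[0.13, -0.5, -1.15], [1.33, 0.27, -0.00], [0.23, -1.04, 0.5]]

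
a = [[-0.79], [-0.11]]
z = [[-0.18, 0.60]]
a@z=[[0.14, -0.47], [0.02, -0.07]]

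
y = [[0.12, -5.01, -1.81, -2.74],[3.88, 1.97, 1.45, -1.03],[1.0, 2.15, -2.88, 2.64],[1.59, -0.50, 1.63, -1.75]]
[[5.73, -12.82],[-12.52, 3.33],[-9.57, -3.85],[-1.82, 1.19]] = y@[[-2.78, -1.74], [-1.70, 3.15], [1.19, 1.26], [0.11, -1.99]]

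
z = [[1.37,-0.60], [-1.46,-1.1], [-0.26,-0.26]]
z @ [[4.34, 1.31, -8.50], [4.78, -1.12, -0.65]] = [[3.08, 2.47, -11.26], [-11.59, -0.68, 13.12], [-2.37, -0.05, 2.38]]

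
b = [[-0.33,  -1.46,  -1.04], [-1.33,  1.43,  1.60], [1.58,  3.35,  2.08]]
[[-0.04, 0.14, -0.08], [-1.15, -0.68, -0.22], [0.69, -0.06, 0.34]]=b@ [[0.53, 0.40, 0.14], [0.29, -0.33, 0.11], [-0.54, 0.20, -0.12]]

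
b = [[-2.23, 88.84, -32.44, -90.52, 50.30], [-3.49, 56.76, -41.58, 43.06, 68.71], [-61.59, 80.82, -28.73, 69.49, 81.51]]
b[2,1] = 80.82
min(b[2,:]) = -61.59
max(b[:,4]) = 81.51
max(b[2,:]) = 81.51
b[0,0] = -2.23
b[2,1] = 80.82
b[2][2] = -28.73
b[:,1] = [88.84, 56.76, 80.82]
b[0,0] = -2.23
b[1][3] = 43.06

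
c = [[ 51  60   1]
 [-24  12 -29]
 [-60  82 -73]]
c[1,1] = 12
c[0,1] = 60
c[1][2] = -29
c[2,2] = -73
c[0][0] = 51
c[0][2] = 1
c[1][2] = -29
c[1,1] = 12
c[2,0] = -60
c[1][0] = -24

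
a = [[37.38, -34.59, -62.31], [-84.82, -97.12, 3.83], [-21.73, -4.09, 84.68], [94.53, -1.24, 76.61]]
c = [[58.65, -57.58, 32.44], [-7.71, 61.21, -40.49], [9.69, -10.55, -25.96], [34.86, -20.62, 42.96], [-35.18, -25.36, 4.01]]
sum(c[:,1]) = -52.9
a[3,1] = -1.24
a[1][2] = 3.83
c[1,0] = -7.71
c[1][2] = -40.49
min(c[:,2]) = -40.49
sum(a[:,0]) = 25.360000000000014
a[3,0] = 94.53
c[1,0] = -7.71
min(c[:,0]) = -35.18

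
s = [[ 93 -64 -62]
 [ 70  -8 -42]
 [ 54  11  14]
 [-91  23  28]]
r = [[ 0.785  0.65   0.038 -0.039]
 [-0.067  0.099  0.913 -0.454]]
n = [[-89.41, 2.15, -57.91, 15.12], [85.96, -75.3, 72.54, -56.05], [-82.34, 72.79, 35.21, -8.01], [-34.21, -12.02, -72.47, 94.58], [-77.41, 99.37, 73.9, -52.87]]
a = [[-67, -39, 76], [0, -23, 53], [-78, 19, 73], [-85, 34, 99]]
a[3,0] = -85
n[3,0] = -34.21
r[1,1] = 0.099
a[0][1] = -39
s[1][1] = -8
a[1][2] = 53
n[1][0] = 85.96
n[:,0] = [-89.41, 85.96, -82.34, -34.21, -77.41]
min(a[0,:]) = -67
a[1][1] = -23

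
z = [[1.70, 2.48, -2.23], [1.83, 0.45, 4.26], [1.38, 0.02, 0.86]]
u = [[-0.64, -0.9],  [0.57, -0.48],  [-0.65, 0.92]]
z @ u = [[1.78, -4.77], [-3.68, 2.06], [-1.43, -0.46]]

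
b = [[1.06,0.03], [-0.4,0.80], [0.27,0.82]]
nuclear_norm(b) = 2.31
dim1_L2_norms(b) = [1.06, 0.89, 0.86]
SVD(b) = [[-0.71, -0.58], [0.67, -0.37], [0.22, -0.73]] @ diag([1.185371424025705, 1.1245864071307607]) @ [[-0.81, 0.59], [-0.59, -0.81]]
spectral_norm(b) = 1.19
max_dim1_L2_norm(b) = 1.06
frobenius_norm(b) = 1.63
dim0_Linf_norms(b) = [1.06, 0.82]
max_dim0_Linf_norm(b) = 1.06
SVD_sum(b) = [[0.68, -0.49], [-0.64, 0.47], [-0.21, 0.16]] + [[0.38, 0.52], [0.24, 0.33], [0.48, 0.66]]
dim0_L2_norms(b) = [1.16, 1.15]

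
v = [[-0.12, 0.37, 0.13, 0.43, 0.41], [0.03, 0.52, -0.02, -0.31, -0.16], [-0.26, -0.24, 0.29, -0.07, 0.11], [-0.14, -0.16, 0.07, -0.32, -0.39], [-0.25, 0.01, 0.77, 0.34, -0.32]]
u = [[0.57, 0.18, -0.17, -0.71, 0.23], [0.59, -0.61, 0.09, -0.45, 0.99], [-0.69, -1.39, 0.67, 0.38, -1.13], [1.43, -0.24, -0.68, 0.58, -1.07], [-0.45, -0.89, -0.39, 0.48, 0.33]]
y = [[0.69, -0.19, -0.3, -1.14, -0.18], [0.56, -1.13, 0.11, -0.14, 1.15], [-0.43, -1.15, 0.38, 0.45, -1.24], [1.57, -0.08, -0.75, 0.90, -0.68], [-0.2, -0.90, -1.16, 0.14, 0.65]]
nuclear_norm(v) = 2.97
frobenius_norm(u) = 3.56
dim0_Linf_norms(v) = [0.26, 0.52, 0.77, 0.43, 0.41]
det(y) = 11.53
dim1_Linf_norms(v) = [0.43, 0.52, 0.29, 0.39, 0.77]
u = v + y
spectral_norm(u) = 2.32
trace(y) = 1.49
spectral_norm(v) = 1.00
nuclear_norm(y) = 8.45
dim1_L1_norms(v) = [1.46, 1.04, 0.97, 1.08, 1.69]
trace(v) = 0.05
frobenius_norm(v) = 1.52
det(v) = -0.02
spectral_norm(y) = 2.16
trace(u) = 1.54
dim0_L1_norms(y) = [3.45, 3.45, 2.7, 2.77, 3.9]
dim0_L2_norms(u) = [1.84, 1.79, 1.05, 1.19, 1.89]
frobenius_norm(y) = 3.90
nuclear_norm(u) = 7.12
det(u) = 2.33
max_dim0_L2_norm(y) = 1.94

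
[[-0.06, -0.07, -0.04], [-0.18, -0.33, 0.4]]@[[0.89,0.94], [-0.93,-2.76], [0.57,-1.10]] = [[-0.01,0.18], [0.37,0.30]]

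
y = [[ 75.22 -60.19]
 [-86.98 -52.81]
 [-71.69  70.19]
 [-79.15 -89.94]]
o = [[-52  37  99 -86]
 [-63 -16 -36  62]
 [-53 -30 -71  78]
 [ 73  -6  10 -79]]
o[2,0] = -53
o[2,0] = -53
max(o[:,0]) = 73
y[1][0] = -86.98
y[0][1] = -60.19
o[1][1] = -16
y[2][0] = -71.69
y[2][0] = -71.69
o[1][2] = -36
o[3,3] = -79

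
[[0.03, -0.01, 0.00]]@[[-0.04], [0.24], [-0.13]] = [[-0.0]]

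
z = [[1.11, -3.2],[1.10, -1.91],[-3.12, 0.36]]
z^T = [[1.11, 1.10, -3.12],[-3.20, -1.91, 0.36]]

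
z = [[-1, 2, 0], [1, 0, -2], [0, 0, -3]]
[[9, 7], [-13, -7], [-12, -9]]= z @ [[-5, -1], [2, 3], [4, 3]]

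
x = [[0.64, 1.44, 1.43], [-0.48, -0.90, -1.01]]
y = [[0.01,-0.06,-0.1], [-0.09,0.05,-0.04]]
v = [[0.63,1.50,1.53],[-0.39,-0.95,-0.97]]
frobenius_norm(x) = 2.57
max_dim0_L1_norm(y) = 0.14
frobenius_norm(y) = 0.16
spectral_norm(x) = 2.57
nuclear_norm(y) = 0.23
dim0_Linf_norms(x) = [0.64, 1.44, 1.43]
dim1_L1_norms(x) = [3.51, 2.39]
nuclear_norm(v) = 2.65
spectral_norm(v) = 2.64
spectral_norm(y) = 0.12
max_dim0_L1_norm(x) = 2.44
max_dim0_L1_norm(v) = 2.5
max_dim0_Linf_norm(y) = 0.1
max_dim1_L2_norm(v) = 2.23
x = v + y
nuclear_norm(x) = 2.65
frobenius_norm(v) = 2.64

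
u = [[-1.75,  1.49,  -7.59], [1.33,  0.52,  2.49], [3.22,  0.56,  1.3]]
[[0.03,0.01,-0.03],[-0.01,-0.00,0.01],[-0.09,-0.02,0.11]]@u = [[-0.14, 0.03, -0.24],[0.05, -0.01, 0.09],[0.49, -0.08, 0.78]]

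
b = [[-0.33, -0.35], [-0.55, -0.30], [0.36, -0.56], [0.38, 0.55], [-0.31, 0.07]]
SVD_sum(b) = [[-0.32, -0.36], [-0.40, -0.44], [-0.12, -0.13], [0.45, 0.49], [-0.11, -0.12]] + [[-0.01, 0.01], [-0.15, 0.14], [0.48, -0.43], [-0.07, 0.06], [-0.2, 0.19]]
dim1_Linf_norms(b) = [0.35, 0.55, 0.56, 0.55, 0.31]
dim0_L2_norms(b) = [0.88, 0.91]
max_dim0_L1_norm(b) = 1.93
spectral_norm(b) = 1.04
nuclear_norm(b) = 1.77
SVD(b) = [[-0.46,  0.01], [-0.57,  0.28], [-0.17,  -0.87], [0.64,  0.12], [-0.15,  0.38]] @ diag([1.036806012814694, 0.734869574680634]) @ [[0.67,0.74], [-0.74,0.67]]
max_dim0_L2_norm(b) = 0.91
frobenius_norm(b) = 1.27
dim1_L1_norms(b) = [0.68, 0.85, 0.92, 0.93, 0.38]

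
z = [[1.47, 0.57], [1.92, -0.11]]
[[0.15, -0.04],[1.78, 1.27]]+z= [[1.62,0.53], [3.70,1.16]]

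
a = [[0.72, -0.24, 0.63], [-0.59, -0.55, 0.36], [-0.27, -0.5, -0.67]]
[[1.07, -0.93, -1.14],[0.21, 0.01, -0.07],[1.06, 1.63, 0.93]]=a@[[1.26, -0.15, -0.58],[-2.08, -0.95, -0.00],[-0.54, -1.67, -1.15]]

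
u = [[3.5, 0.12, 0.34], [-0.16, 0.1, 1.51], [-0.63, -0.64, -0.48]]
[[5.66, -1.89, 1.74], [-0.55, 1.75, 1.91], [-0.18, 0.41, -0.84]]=u@ [[1.67,-0.62,0.37], [-1.28,-0.9,-0.04], [-0.10,1.15,1.31]]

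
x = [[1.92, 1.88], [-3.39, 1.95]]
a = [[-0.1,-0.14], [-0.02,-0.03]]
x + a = [[1.82, 1.74], [-3.41, 1.92]]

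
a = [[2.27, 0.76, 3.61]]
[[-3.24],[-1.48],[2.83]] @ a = [[-7.35,-2.46,-11.70], [-3.36,-1.12,-5.34], [6.42,2.15,10.22]]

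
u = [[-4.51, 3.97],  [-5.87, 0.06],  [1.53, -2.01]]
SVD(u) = [[-0.7, 0.55], [-0.66, -0.75], [0.27, -0.38]] @ diag([8.174193636976796, 3.1819896896765822]) @ [[0.91, -0.41],[0.41, 0.91]]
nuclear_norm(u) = 11.36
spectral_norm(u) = 8.17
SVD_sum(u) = [[-5.23, 2.37], [-4.89, 2.22], [2.03, -0.92]] + [[0.72, 1.60], [-0.98, -2.16], [-0.50, -1.09]]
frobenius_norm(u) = 8.77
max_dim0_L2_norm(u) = 7.56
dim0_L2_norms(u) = [7.56, 4.45]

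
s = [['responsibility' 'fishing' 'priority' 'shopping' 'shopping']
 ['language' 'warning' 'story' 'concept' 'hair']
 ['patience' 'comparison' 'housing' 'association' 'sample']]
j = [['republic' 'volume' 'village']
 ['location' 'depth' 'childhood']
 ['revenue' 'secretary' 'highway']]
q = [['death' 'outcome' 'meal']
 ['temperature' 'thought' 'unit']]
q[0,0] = 'death'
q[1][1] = 'thought'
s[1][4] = 'hair'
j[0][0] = 'republic'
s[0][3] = 'shopping'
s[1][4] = 'hair'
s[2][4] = 'sample'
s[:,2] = ['priority', 'story', 'housing']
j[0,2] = 'village'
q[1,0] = 'temperature'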